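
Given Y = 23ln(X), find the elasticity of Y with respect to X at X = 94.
Elasticity = 1/ln(94) ≈ 0.2201

Elasticity = (dY/dX) · (X/Y)

dY/dX = 23/X
At X = 94: dY/dX = 23/94, Y = 23·ln(94)

Elasticity = (23/94) · (94 / (23·ln(94))) = 1/ln(94) ≈ 0.2201

Interpretation: for a small percentage change in X, the percentage change in Y is approximately 0.22 times as large.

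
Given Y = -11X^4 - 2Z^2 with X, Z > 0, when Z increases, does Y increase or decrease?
Y decreases

Taking the partial derivative:
∂Y/∂Z = -4Z

∂Y/∂Z = -4Z < 0 (assuming positive values)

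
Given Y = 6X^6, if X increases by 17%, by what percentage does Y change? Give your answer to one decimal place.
156.5%

For Y = 6X^6:
If X → X(1 + 0.17)
Then Y → Y · (1 + 0.17)^6
     ≈ Y · 2.5652

Percentage change = ((1 + 0.17)^6 − 1) × 100% ≈ 156.5%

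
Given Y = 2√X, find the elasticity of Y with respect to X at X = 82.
Elasticity = 1/2

Elasticity = (dY/dX) · (X/Y)

dY/dX = 1/√X
At X = 82: dY/dX = √82/82, Y = 2·√82

Elasticity = (√82/82) · (82 / (2·√82)) = 1/2

Interpretation: for a small percentage change in X, the percentage change in Y is approximately 0.50 times as large.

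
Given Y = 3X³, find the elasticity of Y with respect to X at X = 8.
Elasticity = 3

Elasticity = (dY/dX) · (X/Y)

dY/dX = 9·X²
At X = 8: dY/dX = 576, Y = 1536

Elasticity = 576 · (8 / 1536) = 3

Interpretation: for a small percentage change in X, the percentage change in Y is approximately 3.00 times as large.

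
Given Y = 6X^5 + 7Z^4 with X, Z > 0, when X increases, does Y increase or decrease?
Y increases

Taking the partial derivative:
∂Y/∂X = 30X^4

∂Y/∂X = 30X^4 > 0 (assuming positive values)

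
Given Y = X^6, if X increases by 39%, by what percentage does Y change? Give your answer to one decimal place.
621.3%

For Y = X^6:
If X → X(1 + 0.39)
Then Y → Y · (1 + 0.39)^6
     ≈ Y · 7.2125

Percentage change = ((1 + 0.39)^6 − 1) × 100% ≈ 621.3%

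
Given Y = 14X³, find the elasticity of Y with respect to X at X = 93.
Elasticity = 3

Elasticity = (dY/dX) · (X/Y)

dY/dX = 42·X²
At X = 93: dY/dX = 363258, Y = 11260998

Elasticity = 363258 · (93 / 11260998) = 3

Interpretation: for a small percentage change in X, the percentage change in Y is approximately 3.00 times as large.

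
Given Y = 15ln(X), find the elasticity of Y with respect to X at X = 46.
Elasticity = 1/ln(46) ≈ 0.2612

Elasticity = (dY/dX) · (X/Y)

dY/dX = 15/X
At X = 46: dY/dX = 15/46, Y = 15·ln(46)

Elasticity = (15/46) · (46 / (15·ln(46))) = 1/ln(46) ≈ 0.2612

Interpretation: for a small percentage change in X, the percentage change in Y is approximately 0.26 times as large.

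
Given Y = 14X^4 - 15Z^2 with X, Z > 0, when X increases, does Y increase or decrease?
Y increases

Taking the partial derivative:
∂Y/∂X = 56X^3

∂Y/∂X = 56X^3 > 0 (assuming positive values)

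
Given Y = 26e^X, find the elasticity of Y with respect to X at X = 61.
Elasticity = 61

Elasticity = (dY/dX) · (X/Y)

dY/dX = 26·e^X
At X = 61: dY/dX = 26·e^61, Y = 26·e^61

Elasticity = (26·e^61) · (61 / (26·e^61)) = 61

Interpretation: for a small percentage change in X, the percentage change in Y is approximately 61.00 times as large.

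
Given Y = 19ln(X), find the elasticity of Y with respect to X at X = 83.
Elasticity = 1/ln(83) ≈ 0.2263

Elasticity = (dY/dX) · (X/Y)

dY/dX = 19/X
At X = 83: dY/dX = 19/83, Y = 19·ln(83)

Elasticity = (19/83) · (83 / (19·ln(83))) = 1/ln(83) ≈ 0.2263

Interpretation: for a small percentage change in X, the percentage change in Y is approximately 0.23 times as large.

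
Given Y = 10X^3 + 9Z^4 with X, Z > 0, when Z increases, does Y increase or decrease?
Y increases

Taking the partial derivative:
∂Y/∂Z = 36Z^3

∂Y/∂Z = 36Z^3 > 0 (assuming positive values)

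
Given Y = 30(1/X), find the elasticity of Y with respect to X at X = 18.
Elasticity = -1

Elasticity = (dY/dX) · (X/Y)

dY/dX = -30/X²
At X = 18: dY/dX = -5/54, Y = 5/3

Elasticity = (-5/54) · (18 / (5/3)) = -1

Interpretation: for a small percentage change in X, the percentage change in Y is approximately -1.00 times as large.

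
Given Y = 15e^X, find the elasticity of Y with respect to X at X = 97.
Elasticity = 97

Elasticity = (dY/dX) · (X/Y)

dY/dX = 15·e^X
At X = 97: dY/dX = 15·e^97, Y = 15·e^97

Elasticity = (15·e^97) · (97 / (15·e^97)) = 97

Interpretation: for a small percentage change in X, the percentage change in Y is approximately 97.00 times as large.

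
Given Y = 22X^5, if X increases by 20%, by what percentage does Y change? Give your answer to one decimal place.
148.8%

For Y = 22X^5:
If X → X(1 + 0.2)
Then Y → Y · (1 + 0.2)^5
     ≈ Y · 2.4883

Percentage change = ((1 + 0.2)^5 − 1) × 100% ≈ 148.8%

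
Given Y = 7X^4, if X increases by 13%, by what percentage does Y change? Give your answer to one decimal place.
63.0%

For Y = 7X^4:
If X → X(1 + 0.13)
Then Y → Y · (1 + 0.13)^4
     ≈ Y · 1.6305

Percentage change = ((1 + 0.13)^4 − 1) × 100% ≈ 63.0%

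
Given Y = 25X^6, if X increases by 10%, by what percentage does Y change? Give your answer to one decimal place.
77.2%

For Y = 25X^6:
If X → X(1 + 0.1)
Then Y → Y · (1 + 0.1)^6
     ≈ Y · 1.7716

Percentage change = ((1 + 0.1)^6 − 1) × 100% ≈ 77.2%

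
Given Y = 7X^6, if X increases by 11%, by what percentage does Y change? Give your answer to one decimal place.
87.0%

For Y = 7X^6:
If X → X(1 + 0.11)
Then Y → Y · (1 + 0.11)^6
     ≈ Y · 1.8704

Percentage change = ((1 + 0.11)^6 − 1) × 100% ≈ 87.0%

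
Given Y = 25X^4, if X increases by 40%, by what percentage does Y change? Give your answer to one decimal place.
284.2%

For Y = 25X^4:
If X → X(1 + 0.4)
Then Y → Y · (1 + 0.4)^4
     = Y · 3.8416

Percentage change = ((1 + 0.4)^4 − 1) × 100% ≈ 284.2%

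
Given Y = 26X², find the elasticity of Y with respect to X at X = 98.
Elasticity = 2

Elasticity = (dY/dX) · (X/Y)

dY/dX = 52·X
At X = 98: dY/dX = 5096, Y = 249704

Elasticity = 5096 · (98 / 249704) = 2

Interpretation: for a small percentage change in X, the percentage change in Y is approximately 2.00 times as large.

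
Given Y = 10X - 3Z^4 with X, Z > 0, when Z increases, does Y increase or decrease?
Y decreases

Taking the partial derivative:
∂Y/∂Z = -12Z^3

∂Y/∂Z = -12Z^3 < 0 (assuming positive values)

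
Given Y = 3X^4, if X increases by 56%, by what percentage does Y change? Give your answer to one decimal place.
492.2%

For Y = 3X^4:
If X → X(1 + 0.56)
Then Y → Y · (1 + 0.56)^4
     ≈ Y · 5.9224

Percentage change = ((1 + 0.56)^4 − 1) × 100% ≈ 492.2%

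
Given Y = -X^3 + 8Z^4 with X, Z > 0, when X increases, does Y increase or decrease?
Y decreases

Taking the partial derivative:
∂Y/∂X = -3X^2

∂Y/∂X = -3X^2 < 0 (assuming positive values)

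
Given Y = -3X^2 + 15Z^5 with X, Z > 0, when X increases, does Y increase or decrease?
Y decreases

Taking the partial derivative:
∂Y/∂X = -6X

∂Y/∂X = -6X < 0 (assuming positive values)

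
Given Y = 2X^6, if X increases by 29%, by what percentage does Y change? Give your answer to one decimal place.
360.8%

For Y = 2X^6:
If X → X(1 + 0.29)
Then Y → Y · (1 + 0.29)^6
     ≈ Y · 4.6083

Percentage change = ((1 + 0.29)^6 − 1) × 100% ≈ 360.8%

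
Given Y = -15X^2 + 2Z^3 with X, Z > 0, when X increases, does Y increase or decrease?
Y decreases

Taking the partial derivative:
∂Y/∂X = -30X

∂Y/∂X = -30X < 0 (assuming positive values)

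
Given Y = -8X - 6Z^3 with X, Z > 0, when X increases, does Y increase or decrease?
Y decreases

Taking the partial derivative:
∂Y/∂X = -8

∂Y/∂X = -8 < 0 (assuming positive values)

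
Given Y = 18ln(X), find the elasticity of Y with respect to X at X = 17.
Elasticity = 1/ln(17) ≈ 0.3530

Elasticity = (dY/dX) · (X/Y)

dY/dX = 18/X
At X = 17: dY/dX = 18/17, Y = 18·ln(17)

Elasticity = (18/17) · (17 / (18·ln(17))) = 1/ln(17) ≈ 0.3530

Interpretation: for a small percentage change in X, the percentage change in Y is approximately 0.35 times as large.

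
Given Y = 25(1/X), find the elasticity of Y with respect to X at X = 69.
Elasticity = -1

Elasticity = (dY/dX) · (X/Y)

dY/dX = -25/X²
At X = 69: dY/dX = -25/4761, Y = 25/69

Elasticity = (-25/4761) · (69 / (25/69)) = -1

Interpretation: for a small percentage change in X, the percentage change in Y is approximately -1.00 times as large.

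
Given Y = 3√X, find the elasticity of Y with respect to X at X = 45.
Elasticity = 1/2

Elasticity = (dY/dX) · (X/Y)

dY/dX = 3/(2·√X)
At X = 45: dY/dX = √5/10, Y = 9·√5

Elasticity = (√5/10) · (45 / (9·√5)) = 1/2

Interpretation: for a small percentage change in X, the percentage change in Y is approximately 0.50 times as large.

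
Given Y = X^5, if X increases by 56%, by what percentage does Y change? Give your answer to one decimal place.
823.9%

For Y = X^5:
If X → X(1 + 0.56)
Then Y → Y · (1 + 0.56)^5
     ≈ Y · 9.2390

Percentage change = ((1 + 0.56)^5 − 1) × 100% ≈ 823.9%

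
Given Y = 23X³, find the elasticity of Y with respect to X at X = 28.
Elasticity = 3

Elasticity = (dY/dX) · (X/Y)

dY/dX = 69·X²
At X = 28: dY/dX = 54096, Y = 504896

Elasticity = 54096 · (28 / 504896) = 3

Interpretation: for a small percentage change in X, the percentage change in Y is approximately 3.00 times as large.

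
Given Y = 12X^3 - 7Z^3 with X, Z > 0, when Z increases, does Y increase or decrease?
Y decreases

Taking the partial derivative:
∂Y/∂Z = -21Z^2

∂Y/∂Z = -21Z^2 < 0 (assuming positive values)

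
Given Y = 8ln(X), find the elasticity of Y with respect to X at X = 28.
Elasticity = 1/ln(28) ≈ 0.3001

Elasticity = (dY/dX) · (X/Y)

dY/dX = 8/X
At X = 28: dY/dX = 2/7, Y = 8·ln(28)

Elasticity = (2/7) · (28 / (8·ln(28))) = 1/ln(28) ≈ 0.3001

Interpretation: for a small percentage change in X, the percentage change in Y is approximately 0.30 times as large.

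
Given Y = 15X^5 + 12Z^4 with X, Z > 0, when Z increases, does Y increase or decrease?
Y increases

Taking the partial derivative:
∂Y/∂Z = 48Z^3

∂Y/∂Z = 48Z^3 > 0 (assuming positive values)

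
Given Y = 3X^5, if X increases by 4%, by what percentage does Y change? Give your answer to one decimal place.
21.7%

For Y = 3X^5:
If X → X(1 + 0.04)
Then Y → Y · (1 + 0.04)^5
     ≈ Y · 1.2167

Percentage change = ((1 + 0.04)^5 − 1) × 100% ≈ 21.7%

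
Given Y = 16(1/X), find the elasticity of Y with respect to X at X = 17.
Elasticity = -1

Elasticity = (dY/dX) · (X/Y)

dY/dX = -16/X²
At X = 17: dY/dX = -16/289, Y = 16/17

Elasticity = (-16/289) · (17 / (16/17)) = -1

Interpretation: for a small percentage change in X, the percentage change in Y is approximately -1.00 times as large.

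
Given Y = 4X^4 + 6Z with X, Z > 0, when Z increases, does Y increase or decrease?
Y increases

Taking the partial derivative:
∂Y/∂Z = 6

∂Y/∂Z = 6 > 0 (assuming positive values)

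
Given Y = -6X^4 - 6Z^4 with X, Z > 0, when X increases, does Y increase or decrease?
Y decreases

Taking the partial derivative:
∂Y/∂X = -24X^3

∂Y/∂X = -24X^3 < 0 (assuming positive values)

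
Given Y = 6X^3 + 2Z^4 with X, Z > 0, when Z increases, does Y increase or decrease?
Y increases

Taking the partial derivative:
∂Y/∂Z = 8Z^3

∂Y/∂Z = 8Z^3 > 0 (assuming positive values)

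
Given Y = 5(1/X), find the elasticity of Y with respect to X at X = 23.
Elasticity = -1

Elasticity = (dY/dX) · (X/Y)

dY/dX = -5/X²
At X = 23: dY/dX = -5/529, Y = 5/23

Elasticity = (-5/529) · (23 / (5/23)) = -1

Interpretation: for a small percentage change in X, the percentage change in Y is approximately -1.00 times as large.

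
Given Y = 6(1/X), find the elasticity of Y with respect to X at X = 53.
Elasticity = -1

Elasticity = (dY/dX) · (X/Y)

dY/dX = -6/X²
At X = 53: dY/dX = -6/2809, Y = 6/53

Elasticity = (-6/2809) · (53 / (6/53)) = -1

Interpretation: for a small percentage change in X, the percentage change in Y is approximately -1.00 times as large.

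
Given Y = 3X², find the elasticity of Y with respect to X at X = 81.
Elasticity = 2

Elasticity = (dY/dX) · (X/Y)

dY/dX = 6·X
At X = 81: dY/dX = 486, Y = 19683

Elasticity = 486 · (81 / 19683) = 2

Interpretation: for a small percentage change in X, the percentage change in Y is approximately 2.00 times as large.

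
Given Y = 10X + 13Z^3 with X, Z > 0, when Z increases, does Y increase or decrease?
Y increases

Taking the partial derivative:
∂Y/∂Z = 39Z^2

∂Y/∂Z = 39Z^2 > 0 (assuming positive values)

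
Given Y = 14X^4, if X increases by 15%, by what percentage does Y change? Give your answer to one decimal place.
74.9%

For Y = 14X^4:
If X → X(1 + 0.15)
Then Y → Y · (1 + 0.15)^4
     ≈ Y · 1.7490

Percentage change = ((1 + 0.15)^4 − 1) × 100% ≈ 74.9%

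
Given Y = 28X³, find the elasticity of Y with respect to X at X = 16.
Elasticity = 3

Elasticity = (dY/dX) · (X/Y)

dY/dX = 84·X²
At X = 16: dY/dX = 21504, Y = 114688

Elasticity = 21504 · (16 / 114688) = 3

Interpretation: for a small percentage change in X, the percentage change in Y is approximately 3.00 times as large.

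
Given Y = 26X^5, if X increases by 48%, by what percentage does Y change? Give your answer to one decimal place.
610.1%

For Y = 26X^5:
If X → X(1 + 0.48)
Then Y → Y · (1 + 0.48)^5
     ≈ Y · 7.1008

Percentage change = ((1 + 0.48)^5 − 1) × 100% ≈ 610.1%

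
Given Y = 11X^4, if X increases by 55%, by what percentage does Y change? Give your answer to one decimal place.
477.2%

For Y = 11X^4:
If X → X(1 + 0.55)
Then Y → Y · (1 + 0.55)^4
     ≈ Y · 5.7720

Percentage change = ((1 + 0.55)^4 − 1) × 100% ≈ 477.2%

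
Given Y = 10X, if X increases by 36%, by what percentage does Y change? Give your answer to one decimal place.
36.0%

For Y = 10X:
If X → X(1 + 0.36)
Then Y → Y · (1 + 0.36)^1
     = Y · 1.3600

Percentage change = ((1 + 0.36)^1 − 1) × 100% = 36.0%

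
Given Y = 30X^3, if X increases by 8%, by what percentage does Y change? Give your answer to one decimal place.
26.0%

For Y = 30X^3:
If X → X(1 + 0.08)
Then Y → Y · (1 + 0.08)^3
     ≈ Y · 1.2597

Percentage change = ((1 + 0.08)^3 − 1) × 100% ≈ 26.0%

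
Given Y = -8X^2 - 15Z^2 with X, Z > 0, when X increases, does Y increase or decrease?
Y decreases

Taking the partial derivative:
∂Y/∂X = -16X

∂Y/∂X = -16X < 0 (assuming positive values)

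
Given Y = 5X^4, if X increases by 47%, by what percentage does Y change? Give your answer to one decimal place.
366.9%

For Y = 5X^4:
If X → X(1 + 0.47)
Then Y → Y · (1 + 0.47)^4
     ≈ Y · 4.6695

Percentage change = ((1 + 0.47)^4 − 1) × 100% ≈ 366.9%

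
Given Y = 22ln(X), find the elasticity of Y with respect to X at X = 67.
Elasticity = 1/ln(67) ≈ 0.2378

Elasticity = (dY/dX) · (X/Y)

dY/dX = 22/X
At X = 67: dY/dX = 22/67, Y = 22·ln(67)

Elasticity = (22/67) · (67 / (22·ln(67))) = 1/ln(67) ≈ 0.2378

Interpretation: for a small percentage change in X, the percentage change in Y is approximately 0.24 times as large.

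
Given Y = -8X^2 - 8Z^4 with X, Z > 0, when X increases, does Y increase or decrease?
Y decreases

Taking the partial derivative:
∂Y/∂X = -16X

∂Y/∂X = -16X < 0 (assuming positive values)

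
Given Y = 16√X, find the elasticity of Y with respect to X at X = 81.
Elasticity = 1/2

Elasticity = (dY/dX) · (X/Y)

dY/dX = 8/√X
At X = 81: dY/dX = 8/9, Y = 144

Elasticity = (8/9) · (81 / 144) = 1/2

Interpretation: for a small percentage change in X, the percentage change in Y is approximately 0.50 times as large.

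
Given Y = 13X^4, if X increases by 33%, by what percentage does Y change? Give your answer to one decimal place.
212.9%

For Y = 13X^4:
If X → X(1 + 0.33)
Then Y → Y · (1 + 0.33)^4
     ≈ Y · 3.1290

Percentage change = ((1 + 0.33)^4 − 1) × 100% ≈ 212.9%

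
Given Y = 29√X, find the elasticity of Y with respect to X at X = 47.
Elasticity = 1/2

Elasticity = (dY/dX) · (X/Y)

dY/dX = 29/(2·√X)
At X = 47: dY/dX = 29·√47/94, Y = 29·√47

Elasticity = (29·√47/94) · (47 / (29·√47)) = 1/2

Interpretation: for a small percentage change in X, the percentage change in Y is approximately 0.50 times as large.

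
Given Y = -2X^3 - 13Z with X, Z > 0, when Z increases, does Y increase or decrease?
Y decreases

Taking the partial derivative:
∂Y/∂Z = -13

∂Y/∂Z = -13 < 0 (assuming positive values)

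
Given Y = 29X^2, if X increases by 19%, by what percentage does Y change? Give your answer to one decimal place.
41.6%

For Y = 29X^2:
If X → X(1 + 0.19)
Then Y → Y · (1 + 0.19)^2
     = Y · 1.4161

Percentage change = ((1 + 0.19)^2 − 1) × 100% ≈ 41.6%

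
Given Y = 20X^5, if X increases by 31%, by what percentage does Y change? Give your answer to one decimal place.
285.8%

For Y = 20X^5:
If X → X(1 + 0.31)
Then Y → Y · (1 + 0.31)^5
     ≈ Y · 3.8579

Percentage change = ((1 + 0.31)^5 − 1) × 100% ≈ 285.8%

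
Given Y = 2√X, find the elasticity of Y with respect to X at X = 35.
Elasticity = 1/2

Elasticity = (dY/dX) · (X/Y)

dY/dX = 1/√X
At X = 35: dY/dX = √35/35, Y = 2·√35

Elasticity = (√35/35) · (35 / (2·√35)) = 1/2

Interpretation: for a small percentage change in X, the percentage change in Y is approximately 0.50 times as large.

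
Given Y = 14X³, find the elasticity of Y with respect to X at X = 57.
Elasticity = 3

Elasticity = (dY/dX) · (X/Y)

dY/dX = 42·X²
At X = 57: dY/dX = 136458, Y = 2592702

Elasticity = 136458 · (57 / 2592702) = 3

Interpretation: for a small percentage change in X, the percentage change in Y is approximately 3.00 times as large.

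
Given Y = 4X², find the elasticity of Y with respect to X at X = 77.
Elasticity = 2

Elasticity = (dY/dX) · (X/Y)

dY/dX = 8·X
At X = 77: dY/dX = 616, Y = 23716

Elasticity = 616 · (77 / 23716) = 2

Interpretation: for a small percentage change in X, the percentage change in Y is approximately 2.00 times as large.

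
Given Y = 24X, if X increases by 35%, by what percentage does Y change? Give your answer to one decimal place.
35.0%

For Y = 24X:
If X → X(1 + 0.35)
Then Y → Y · (1 + 0.35)^1
     = Y · 1.3500

Percentage change = ((1 + 0.35)^1 − 1) × 100% = 35.0%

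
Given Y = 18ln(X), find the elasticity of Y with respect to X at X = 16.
Elasticity = 1/ln(16) ≈ 0.3607

Elasticity = (dY/dX) · (X/Y)

dY/dX = 18/X
At X = 16: dY/dX = 9/8, Y = 18·ln(16)

Elasticity = (9/8) · (16 / (18·ln(16))) = 1/ln(16) ≈ 0.3607

Interpretation: for a small percentage change in X, the percentage change in Y is approximately 0.36 times as large.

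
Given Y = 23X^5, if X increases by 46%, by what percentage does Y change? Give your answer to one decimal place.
563.4%

For Y = 23X^5:
If X → X(1 + 0.46)
Then Y → Y · (1 + 0.46)^5
     ≈ Y · 6.6338

Percentage change = ((1 + 0.46)^5 − 1) × 100% ≈ 563.4%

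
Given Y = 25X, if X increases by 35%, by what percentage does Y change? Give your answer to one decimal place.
35.0%

For Y = 25X:
If X → X(1 + 0.35)
Then Y → Y · (1 + 0.35)^1
     = Y · 1.3500

Percentage change = ((1 + 0.35)^1 − 1) × 100% = 35.0%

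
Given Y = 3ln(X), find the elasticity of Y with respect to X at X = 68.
Elasticity = 1/ln(68) ≈ 0.2370

Elasticity = (dY/dX) · (X/Y)

dY/dX = 3/X
At X = 68: dY/dX = 3/68, Y = 3·ln(68)

Elasticity = (3/68) · (68 / (3·ln(68))) = 1/ln(68) ≈ 0.2370

Interpretation: for a small percentage change in X, the percentage change in Y is approximately 0.24 times as large.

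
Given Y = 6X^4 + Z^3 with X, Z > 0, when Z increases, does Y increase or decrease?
Y increases

Taking the partial derivative:
∂Y/∂Z = 3Z^2

∂Y/∂Z = 3Z^2 > 0 (assuming positive values)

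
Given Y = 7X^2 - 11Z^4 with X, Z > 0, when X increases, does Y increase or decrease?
Y increases

Taking the partial derivative:
∂Y/∂X = 14X

∂Y/∂X = 14X > 0 (assuming positive values)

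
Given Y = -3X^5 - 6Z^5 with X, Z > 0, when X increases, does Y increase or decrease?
Y decreases

Taking the partial derivative:
∂Y/∂X = -15X^4

∂Y/∂X = -15X^4 < 0 (assuming positive values)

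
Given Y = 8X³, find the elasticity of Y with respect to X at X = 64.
Elasticity = 3

Elasticity = (dY/dX) · (X/Y)

dY/dX = 24·X²
At X = 64: dY/dX = 98304, Y = 2097152

Elasticity = 98304 · (64 / 2097152) = 3

Interpretation: for a small percentage change in X, the percentage change in Y is approximately 3.00 times as large.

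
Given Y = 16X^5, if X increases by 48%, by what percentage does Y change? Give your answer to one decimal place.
610.1%

For Y = 16X^5:
If X → X(1 + 0.48)
Then Y → Y · (1 + 0.48)^5
     ≈ Y · 7.1008

Percentage change = ((1 + 0.48)^5 − 1) × 100% ≈ 610.1%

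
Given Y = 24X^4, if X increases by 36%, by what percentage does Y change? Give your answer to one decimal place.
242.1%

For Y = 24X^4:
If X → X(1 + 0.36)
Then Y → Y · (1 + 0.36)^4
     ≈ Y · 3.4210

Percentage change = ((1 + 0.36)^4 − 1) × 100% ≈ 242.1%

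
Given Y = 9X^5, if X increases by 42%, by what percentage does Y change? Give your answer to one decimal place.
477.4%

For Y = 9X^5:
If X → X(1 + 0.42)
Then Y → Y · (1 + 0.42)^5
     ≈ Y · 5.7735

Percentage change = ((1 + 0.42)^5 − 1) × 100% ≈ 477.4%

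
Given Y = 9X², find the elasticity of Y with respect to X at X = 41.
Elasticity = 2

Elasticity = (dY/dX) · (X/Y)

dY/dX = 18·X
At X = 41: dY/dX = 738, Y = 15129

Elasticity = 738 · (41 / 15129) = 2

Interpretation: for a small percentage change in X, the percentage change in Y is approximately 2.00 times as large.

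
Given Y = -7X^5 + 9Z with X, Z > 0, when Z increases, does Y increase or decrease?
Y increases

Taking the partial derivative:
∂Y/∂Z = 9

∂Y/∂Z = 9 > 0 (assuming positive values)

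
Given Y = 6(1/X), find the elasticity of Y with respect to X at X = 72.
Elasticity = -1

Elasticity = (dY/dX) · (X/Y)

dY/dX = -6/X²
At X = 72: dY/dX = -1/864, Y = 1/12

Elasticity = (-1/864) · (72 / (1/12)) = -1

Interpretation: for a small percentage change in X, the percentage change in Y is approximately -1.00 times as large.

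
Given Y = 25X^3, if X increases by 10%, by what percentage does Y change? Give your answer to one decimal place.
33.1%

For Y = 25X^3:
If X → X(1 + 0.1)
Then Y → Y · (1 + 0.1)^3
     = Y · 1.3310

Percentage change = ((1 + 0.1)^3 − 1) × 100% = 33.1%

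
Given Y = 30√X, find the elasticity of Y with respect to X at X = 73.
Elasticity = 1/2

Elasticity = (dY/dX) · (X/Y)

dY/dX = 15/√X
At X = 73: dY/dX = 15·√73/73, Y = 30·√73

Elasticity = (15·√73/73) · (73 / (30·√73)) = 1/2

Interpretation: for a small percentage change in X, the percentage change in Y is approximately 0.50 times as large.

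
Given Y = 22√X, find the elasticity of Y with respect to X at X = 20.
Elasticity = 1/2

Elasticity = (dY/dX) · (X/Y)

dY/dX = 11/√X
At X = 20: dY/dX = 11·√5/10, Y = 44·√5

Elasticity = (11·√5/10) · (20 / (44·√5)) = 1/2

Interpretation: for a small percentage change in X, the percentage change in Y is approximately 0.50 times as large.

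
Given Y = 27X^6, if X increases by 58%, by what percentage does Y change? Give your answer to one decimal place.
1455.8%

For Y = 27X^6:
If X → X(1 + 0.58)
Then Y → Y · (1 + 0.58)^6
     ≈ Y · 15.5576

Percentage change = ((1 + 0.58)^6 − 1) × 100% ≈ 1455.8%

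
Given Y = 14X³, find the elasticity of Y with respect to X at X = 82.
Elasticity = 3

Elasticity = (dY/dX) · (X/Y)

dY/dX = 42·X²
At X = 82: dY/dX = 282408, Y = 7719152

Elasticity = 282408 · (82 / 7719152) = 3

Interpretation: for a small percentage change in X, the percentage change in Y is approximately 3.00 times as large.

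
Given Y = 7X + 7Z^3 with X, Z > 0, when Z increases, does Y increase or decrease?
Y increases

Taking the partial derivative:
∂Y/∂Z = 21Z^2

∂Y/∂Z = 21Z^2 > 0 (assuming positive values)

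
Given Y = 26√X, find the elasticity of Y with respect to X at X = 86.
Elasticity = 1/2

Elasticity = (dY/dX) · (X/Y)

dY/dX = 13/√X
At X = 86: dY/dX = 13·√86/86, Y = 26·√86

Elasticity = (13·√86/86) · (86 / (26·√86)) = 1/2

Interpretation: for a small percentage change in X, the percentage change in Y is approximately 0.50 times as large.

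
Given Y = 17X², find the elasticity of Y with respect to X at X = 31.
Elasticity = 2

Elasticity = (dY/dX) · (X/Y)

dY/dX = 34·X
At X = 31: dY/dX = 1054, Y = 16337

Elasticity = 1054 · (31 / 16337) = 2

Interpretation: for a small percentage change in X, the percentage change in Y is approximately 2.00 times as large.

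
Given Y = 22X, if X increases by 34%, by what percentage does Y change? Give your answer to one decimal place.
34.0%

For Y = 22X:
If X → X(1 + 0.34)
Then Y → Y · (1 + 0.34)^1
     = Y · 1.3400

Percentage change = ((1 + 0.34)^1 − 1) × 100% = 34.0%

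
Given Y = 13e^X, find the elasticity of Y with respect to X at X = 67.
Elasticity = 67

Elasticity = (dY/dX) · (X/Y)

dY/dX = 13·e^X
At X = 67: dY/dX = 13·e^67, Y = 13·e^67

Elasticity = (13·e^67) · (67 / (13·e^67)) = 67

Interpretation: for a small percentage change in X, the percentage change in Y is approximately 67.00 times as large.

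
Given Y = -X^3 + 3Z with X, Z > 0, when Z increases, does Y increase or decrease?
Y increases

Taking the partial derivative:
∂Y/∂Z = 3

∂Y/∂Z = 3 > 0 (assuming positive values)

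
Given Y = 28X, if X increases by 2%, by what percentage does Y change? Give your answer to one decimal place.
2.0%

For Y = 28X:
If X → X(1 + 0.02)
Then Y → Y · (1 + 0.02)^1
     = Y · 1.0200

Percentage change = ((1 + 0.02)^1 − 1) × 100% = 2.0%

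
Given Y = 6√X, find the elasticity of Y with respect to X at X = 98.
Elasticity = 1/2

Elasticity = (dY/dX) · (X/Y)

dY/dX = 3/√X
At X = 98: dY/dX = 3·√2/14, Y = 42·√2

Elasticity = (3·√2/14) · (98 / (42·√2)) = 1/2

Interpretation: for a small percentage change in X, the percentage change in Y is approximately 0.50 times as large.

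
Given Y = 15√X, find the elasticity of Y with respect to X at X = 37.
Elasticity = 1/2

Elasticity = (dY/dX) · (X/Y)

dY/dX = 15/(2·√X)
At X = 37: dY/dX = 15·√37/74, Y = 15·√37

Elasticity = (15·√37/74) · (37 / (15·√37)) = 1/2

Interpretation: for a small percentage change in X, the percentage change in Y is approximately 0.50 times as large.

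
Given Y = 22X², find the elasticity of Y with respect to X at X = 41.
Elasticity = 2

Elasticity = (dY/dX) · (X/Y)

dY/dX = 44·X
At X = 41: dY/dX = 1804, Y = 36982

Elasticity = 1804 · (41 / 36982) = 2

Interpretation: for a small percentage change in X, the percentage change in Y is approximately 2.00 times as large.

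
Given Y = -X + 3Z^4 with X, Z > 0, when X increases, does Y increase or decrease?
Y decreases

Taking the partial derivative:
∂Y/∂X = -1

∂Y/∂X = -1 < 0 (assuming positive values)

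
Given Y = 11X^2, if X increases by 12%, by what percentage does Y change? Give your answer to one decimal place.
25.4%

For Y = 11X^2:
If X → X(1 + 0.12)
Then Y → Y · (1 + 0.12)^2
     = Y · 1.2544

Percentage change = ((1 + 0.12)^2 − 1) × 100% ≈ 25.4%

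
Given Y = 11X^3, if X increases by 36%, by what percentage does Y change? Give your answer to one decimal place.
151.5%

For Y = 11X^3:
If X → X(1 + 0.36)
Then Y → Y · (1 + 0.36)^3
     ≈ Y · 2.5155

Percentage change = ((1 + 0.36)^3 − 1) × 100% ≈ 151.5%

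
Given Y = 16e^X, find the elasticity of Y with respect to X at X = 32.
Elasticity = 32

Elasticity = (dY/dX) · (X/Y)

dY/dX = 16·e^X
At X = 32: dY/dX = 16·e^32, Y = 16·e^32

Elasticity = (16·e^32) · (32 / (16·e^32)) = 32

Interpretation: for a small percentage change in X, the percentage change in Y is approximately 32.00 times as large.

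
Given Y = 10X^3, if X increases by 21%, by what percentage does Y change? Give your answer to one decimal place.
77.2%

For Y = 10X^3:
If X → X(1 + 0.21)
Then Y → Y · (1 + 0.21)^3
     ≈ Y · 1.7716

Percentage change = ((1 + 0.21)^3 − 1) × 100% ≈ 77.2%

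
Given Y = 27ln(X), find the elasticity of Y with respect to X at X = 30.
Elasticity = 1/ln(30) ≈ 0.2940

Elasticity = (dY/dX) · (X/Y)

dY/dX = 27/X
At X = 30: dY/dX = 9/10, Y = 27·ln(30)

Elasticity = (9/10) · (30 / (27·ln(30))) = 1/ln(30) ≈ 0.2940

Interpretation: for a small percentage change in X, the percentage change in Y is approximately 0.29 times as large.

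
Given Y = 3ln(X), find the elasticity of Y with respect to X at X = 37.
Elasticity = 1/ln(37) ≈ 0.2769

Elasticity = (dY/dX) · (X/Y)

dY/dX = 3/X
At X = 37: dY/dX = 3/37, Y = 3·ln(37)

Elasticity = (3/37) · (37 / (3·ln(37))) = 1/ln(37) ≈ 0.2769

Interpretation: for a small percentage change in X, the percentage change in Y is approximately 0.28 times as large.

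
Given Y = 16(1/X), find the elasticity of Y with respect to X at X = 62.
Elasticity = -1

Elasticity = (dY/dX) · (X/Y)

dY/dX = -16/X²
At X = 62: dY/dX = -4/961, Y = 8/31

Elasticity = (-4/961) · (62 / (8/31)) = -1

Interpretation: for a small percentage change in X, the percentage change in Y is approximately -1.00 times as large.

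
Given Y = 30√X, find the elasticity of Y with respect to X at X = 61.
Elasticity = 1/2

Elasticity = (dY/dX) · (X/Y)

dY/dX = 15/√X
At X = 61: dY/dX = 15·√61/61, Y = 30·√61

Elasticity = (15·√61/61) · (61 / (30·√61)) = 1/2

Interpretation: for a small percentage change in X, the percentage change in Y is approximately 0.50 times as large.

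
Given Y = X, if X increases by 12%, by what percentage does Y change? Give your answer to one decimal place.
12.0%

For Y = X:
If X → X(1 + 0.12)
Then Y → Y · (1 + 0.12)^1
     = Y · 1.1200

Percentage change = ((1 + 0.12)^1 − 1) × 100% = 12.0%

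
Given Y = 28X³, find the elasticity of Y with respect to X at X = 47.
Elasticity = 3

Elasticity = (dY/dX) · (X/Y)

dY/dX = 84·X²
At X = 47: dY/dX = 185556, Y = 2907044

Elasticity = 185556 · (47 / 2907044) = 3

Interpretation: for a small percentage change in X, the percentage change in Y is approximately 3.00 times as large.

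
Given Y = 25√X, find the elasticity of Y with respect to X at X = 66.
Elasticity = 1/2

Elasticity = (dY/dX) · (X/Y)

dY/dX = 25/(2·√X)
At X = 66: dY/dX = 25·√66/132, Y = 25·√66

Elasticity = (25·√66/132) · (66 / (25·√66)) = 1/2

Interpretation: for a small percentage change in X, the percentage change in Y is approximately 0.50 times as large.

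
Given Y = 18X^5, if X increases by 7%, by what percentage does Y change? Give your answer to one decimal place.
40.3%

For Y = 18X^5:
If X → X(1 + 0.07)
Then Y → Y · (1 + 0.07)^5
     ≈ Y · 1.4026

Percentage change = ((1 + 0.07)^5 − 1) × 100% ≈ 40.3%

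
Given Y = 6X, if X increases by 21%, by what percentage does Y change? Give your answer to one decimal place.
21.0%

For Y = 6X:
If X → X(1 + 0.21)
Then Y → Y · (1 + 0.21)^1
     = Y · 1.2100

Percentage change = ((1 + 0.21)^1 − 1) × 100% = 21.0%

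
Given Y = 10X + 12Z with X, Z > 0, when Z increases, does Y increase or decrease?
Y increases

Taking the partial derivative:
∂Y/∂Z = 12

∂Y/∂Z = 12 > 0 (assuming positive values)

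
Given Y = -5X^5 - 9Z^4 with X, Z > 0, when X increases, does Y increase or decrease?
Y decreases

Taking the partial derivative:
∂Y/∂X = -25X^4

∂Y/∂X = -25X^4 < 0 (assuming positive values)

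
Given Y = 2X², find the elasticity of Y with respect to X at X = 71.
Elasticity = 2

Elasticity = (dY/dX) · (X/Y)

dY/dX = 4·X
At X = 71: dY/dX = 284, Y = 10082

Elasticity = 284 · (71 / 10082) = 2

Interpretation: for a small percentage change in X, the percentage change in Y is approximately 2.00 times as large.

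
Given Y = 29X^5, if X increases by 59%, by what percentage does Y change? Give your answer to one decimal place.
916.2%

For Y = 29X^5:
If X → X(1 + 0.59)
Then Y → Y · (1 + 0.59)^5
     ≈ Y · 10.1622

Percentage change = ((1 + 0.59)^5 − 1) × 100% ≈ 916.2%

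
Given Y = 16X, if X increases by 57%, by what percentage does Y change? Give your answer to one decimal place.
57.0%

For Y = 16X:
If X → X(1 + 0.57)
Then Y → Y · (1 + 0.57)^1
     = Y · 1.5700

Percentage change = ((1 + 0.57)^1 − 1) × 100% = 57.0%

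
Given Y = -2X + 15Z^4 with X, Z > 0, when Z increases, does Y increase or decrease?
Y increases

Taking the partial derivative:
∂Y/∂Z = 60Z^3

∂Y/∂Z = 60Z^3 > 0 (assuming positive values)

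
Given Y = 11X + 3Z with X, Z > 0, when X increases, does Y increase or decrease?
Y increases

Taking the partial derivative:
∂Y/∂X = 11

∂Y/∂X = 11 > 0 (assuming positive values)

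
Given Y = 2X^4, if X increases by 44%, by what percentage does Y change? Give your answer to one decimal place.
330.0%

For Y = 2X^4:
If X → X(1 + 0.44)
Then Y → Y · (1 + 0.44)^4
     ≈ Y · 4.2998

Percentage change = ((1 + 0.44)^4 − 1) × 100% ≈ 330.0%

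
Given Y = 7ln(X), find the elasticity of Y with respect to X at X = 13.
Elasticity = 1/ln(13) ≈ 0.3899

Elasticity = (dY/dX) · (X/Y)

dY/dX = 7/X
At X = 13: dY/dX = 7/13, Y = 7·ln(13)

Elasticity = (7/13) · (13 / (7·ln(13))) = 1/ln(13) ≈ 0.3899

Interpretation: for a small percentage change in X, the percentage change in Y is approximately 0.39 times as large.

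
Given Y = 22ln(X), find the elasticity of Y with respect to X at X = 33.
Elasticity = 1/ln(33) ≈ 0.2860

Elasticity = (dY/dX) · (X/Y)

dY/dX = 22/X
At X = 33: dY/dX = 2/3, Y = 22·ln(33)

Elasticity = (2/3) · (33 / (22·ln(33))) = 1/ln(33) ≈ 0.2860

Interpretation: for a small percentage change in X, the percentage change in Y is approximately 0.29 times as large.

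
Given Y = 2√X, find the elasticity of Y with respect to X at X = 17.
Elasticity = 1/2

Elasticity = (dY/dX) · (X/Y)

dY/dX = 1/√X
At X = 17: dY/dX = √17/17, Y = 2·√17

Elasticity = (√17/17) · (17 / (2·√17)) = 1/2

Interpretation: for a small percentage change in X, the percentage change in Y is approximately 0.50 times as large.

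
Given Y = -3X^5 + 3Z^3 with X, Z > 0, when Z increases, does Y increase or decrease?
Y increases

Taking the partial derivative:
∂Y/∂Z = 9Z^2

∂Y/∂Z = 9Z^2 > 0 (assuming positive values)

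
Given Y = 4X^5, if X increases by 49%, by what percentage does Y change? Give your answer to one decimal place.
634.4%

For Y = 4X^5:
If X → X(1 + 0.49)
Then Y → Y · (1 + 0.49)^5
     ≈ Y · 7.3440

Percentage change = ((1 + 0.49)^5 − 1) × 100% ≈ 634.4%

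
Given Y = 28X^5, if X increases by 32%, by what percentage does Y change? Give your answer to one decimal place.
300.7%

For Y = 28X^5:
If X → X(1 + 0.32)
Then Y → Y · (1 + 0.32)^5
     ≈ Y · 4.0075

Percentage change = ((1 + 0.32)^5 − 1) × 100% ≈ 300.7%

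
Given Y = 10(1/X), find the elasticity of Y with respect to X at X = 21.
Elasticity = -1

Elasticity = (dY/dX) · (X/Y)

dY/dX = -10/X²
At X = 21: dY/dX = -10/441, Y = 10/21

Elasticity = (-10/441) · (21 / (10/21)) = -1

Interpretation: for a small percentage change in X, the percentage change in Y is approximately -1.00 times as large.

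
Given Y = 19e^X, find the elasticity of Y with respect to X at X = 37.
Elasticity = 37

Elasticity = (dY/dX) · (X/Y)

dY/dX = 19·e^X
At X = 37: dY/dX = 19·e^37, Y = 19·e^37

Elasticity = (19·e^37) · (37 / (19·e^37)) = 37

Interpretation: for a small percentage change in X, the percentage change in Y is approximately 37.00 times as large.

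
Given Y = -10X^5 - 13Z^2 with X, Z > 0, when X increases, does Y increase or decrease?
Y decreases

Taking the partial derivative:
∂Y/∂X = -50X^4

∂Y/∂X = -50X^4 < 0 (assuming positive values)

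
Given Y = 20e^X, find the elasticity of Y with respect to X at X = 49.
Elasticity = 49

Elasticity = (dY/dX) · (X/Y)

dY/dX = 20·e^X
At X = 49: dY/dX = 20·e^49, Y = 20·e^49

Elasticity = (20·e^49) · (49 / (20·e^49)) = 49

Interpretation: for a small percentage change in X, the percentage change in Y is approximately 49.00 times as large.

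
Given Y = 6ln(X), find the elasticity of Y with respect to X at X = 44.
Elasticity = 1/ln(44) ≈ 0.2643

Elasticity = (dY/dX) · (X/Y)

dY/dX = 6/X
At X = 44: dY/dX = 3/22, Y = 6·ln(44)

Elasticity = (3/22) · (44 / (6·ln(44))) = 1/ln(44) ≈ 0.2643

Interpretation: for a small percentage change in X, the percentage change in Y is approximately 0.26 times as large.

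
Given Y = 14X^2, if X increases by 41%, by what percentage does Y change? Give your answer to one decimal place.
98.8%

For Y = 14X^2:
If X → X(1 + 0.41)
Then Y → Y · (1 + 0.41)^2
     = Y · 1.9881

Percentage change = ((1 + 0.41)^2 − 1) × 100% ≈ 98.8%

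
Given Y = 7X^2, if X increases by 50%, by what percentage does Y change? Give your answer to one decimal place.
125.0%

For Y = 7X^2:
If X → X(1 + 0.5)
Then Y → Y · (1 + 0.5)^2
     = Y · 2.2500

Percentage change = ((1 + 0.5)^2 − 1) × 100% = 125.0%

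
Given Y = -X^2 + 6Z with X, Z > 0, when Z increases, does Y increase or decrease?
Y increases

Taking the partial derivative:
∂Y/∂Z = 6

∂Y/∂Z = 6 > 0 (assuming positive values)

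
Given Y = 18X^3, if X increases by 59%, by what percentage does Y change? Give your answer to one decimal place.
302.0%

For Y = 18X^3:
If X → X(1 + 0.59)
Then Y → Y · (1 + 0.59)^3
     ≈ Y · 4.0197

Percentage change = ((1 + 0.59)^3 − 1) × 100% ≈ 302.0%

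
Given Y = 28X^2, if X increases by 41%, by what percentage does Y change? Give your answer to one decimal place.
98.8%

For Y = 28X^2:
If X → X(1 + 0.41)
Then Y → Y · (1 + 0.41)^2
     = Y · 1.9881

Percentage change = ((1 + 0.41)^2 − 1) × 100% ≈ 98.8%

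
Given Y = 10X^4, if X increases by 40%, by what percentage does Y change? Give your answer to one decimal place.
284.2%

For Y = 10X^4:
If X → X(1 + 0.4)
Then Y → Y · (1 + 0.4)^4
     = Y · 3.8416

Percentage change = ((1 + 0.4)^4 − 1) × 100% ≈ 284.2%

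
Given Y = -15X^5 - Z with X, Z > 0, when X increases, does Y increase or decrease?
Y decreases

Taking the partial derivative:
∂Y/∂X = -75X^4

∂Y/∂X = -75X^4 < 0 (assuming positive values)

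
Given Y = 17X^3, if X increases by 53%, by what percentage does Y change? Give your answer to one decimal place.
258.2%

For Y = 17X^3:
If X → X(1 + 0.53)
Then Y → Y · (1 + 0.53)^3
     ≈ Y · 3.5816

Percentage change = ((1 + 0.53)^3 − 1) × 100% ≈ 258.2%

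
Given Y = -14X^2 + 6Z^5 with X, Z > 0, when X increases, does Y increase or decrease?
Y decreases

Taking the partial derivative:
∂Y/∂X = -28X

∂Y/∂X = -28X < 0 (assuming positive values)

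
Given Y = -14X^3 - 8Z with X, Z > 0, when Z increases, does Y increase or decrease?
Y decreases

Taking the partial derivative:
∂Y/∂Z = -8

∂Y/∂Z = -8 < 0 (assuming positive values)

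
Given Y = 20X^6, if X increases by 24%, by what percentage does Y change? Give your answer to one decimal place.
263.5%

For Y = 20X^6:
If X → X(1 + 0.24)
Then Y → Y · (1 + 0.24)^6
     ≈ Y · 3.6352

Percentage change = ((1 + 0.24)^6 − 1) × 100% ≈ 263.5%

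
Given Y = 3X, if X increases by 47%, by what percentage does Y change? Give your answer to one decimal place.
47.0%

For Y = 3X:
If X → X(1 + 0.47)
Then Y → Y · (1 + 0.47)^1
     = Y · 1.4700

Percentage change = ((1 + 0.47)^1 − 1) × 100% = 47.0%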